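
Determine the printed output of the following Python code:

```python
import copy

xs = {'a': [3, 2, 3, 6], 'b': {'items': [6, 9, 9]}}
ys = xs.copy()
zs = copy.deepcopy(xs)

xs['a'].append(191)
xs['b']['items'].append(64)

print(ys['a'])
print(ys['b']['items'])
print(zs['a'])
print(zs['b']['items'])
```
[3, 2, 3, 6, 191]
[6, 9, 9, 64]
[3, 2, 3, 6]
[6, 9, 9]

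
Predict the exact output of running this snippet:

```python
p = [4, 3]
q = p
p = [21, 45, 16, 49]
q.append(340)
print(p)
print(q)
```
[21, 45, 16, 49]
[4, 3, 340]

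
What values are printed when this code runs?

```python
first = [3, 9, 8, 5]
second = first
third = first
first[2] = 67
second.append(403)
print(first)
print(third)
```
[3, 9, 67, 5, 403]
[3, 9, 67, 5, 403]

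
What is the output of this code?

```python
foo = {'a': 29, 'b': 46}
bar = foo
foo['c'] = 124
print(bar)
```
{'a': 29, 'b': 46, 'c': 124}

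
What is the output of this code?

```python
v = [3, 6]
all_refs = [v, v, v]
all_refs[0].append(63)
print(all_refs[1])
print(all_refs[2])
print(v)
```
[3, 6, 63]
[3, 6, 63]
[3, 6, 63]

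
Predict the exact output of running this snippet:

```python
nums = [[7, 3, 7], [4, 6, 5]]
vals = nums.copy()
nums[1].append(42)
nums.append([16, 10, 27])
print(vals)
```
[[7, 3, 7], [4, 6, 5, 42]]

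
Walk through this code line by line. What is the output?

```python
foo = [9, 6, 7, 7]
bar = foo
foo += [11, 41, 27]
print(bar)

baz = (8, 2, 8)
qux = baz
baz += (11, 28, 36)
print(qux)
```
[9, 6, 7, 7, 11, 41, 27]
(8, 2, 8)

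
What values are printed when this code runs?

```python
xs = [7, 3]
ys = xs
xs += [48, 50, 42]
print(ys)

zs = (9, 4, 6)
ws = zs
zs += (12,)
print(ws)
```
[7, 3, 48, 50, 42]
(9, 4, 6)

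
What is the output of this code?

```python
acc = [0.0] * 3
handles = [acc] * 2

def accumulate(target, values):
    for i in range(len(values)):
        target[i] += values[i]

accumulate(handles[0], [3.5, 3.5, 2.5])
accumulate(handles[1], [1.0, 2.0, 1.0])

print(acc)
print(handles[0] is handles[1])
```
[4.5, 5.5, 3.5]
True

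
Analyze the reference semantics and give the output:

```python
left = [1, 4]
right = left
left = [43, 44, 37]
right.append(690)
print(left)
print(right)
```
[43, 44, 37]
[1, 4, 690]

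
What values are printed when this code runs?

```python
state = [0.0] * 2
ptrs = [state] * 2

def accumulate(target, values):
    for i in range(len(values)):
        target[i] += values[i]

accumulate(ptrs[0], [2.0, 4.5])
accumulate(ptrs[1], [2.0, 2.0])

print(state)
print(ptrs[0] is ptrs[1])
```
[4.0, 6.5]
True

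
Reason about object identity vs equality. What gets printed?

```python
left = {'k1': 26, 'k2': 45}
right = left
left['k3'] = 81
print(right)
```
{'k1': 26, 'k2': 45, 'k3': 81}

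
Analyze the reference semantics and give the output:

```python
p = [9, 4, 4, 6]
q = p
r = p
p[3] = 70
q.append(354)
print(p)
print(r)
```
[9, 4, 4, 70, 354]
[9, 4, 4, 70, 354]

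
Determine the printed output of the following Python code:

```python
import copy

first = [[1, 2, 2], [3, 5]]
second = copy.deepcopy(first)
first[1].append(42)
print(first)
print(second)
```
[[1, 2, 2], [3, 5, 42]]
[[1, 2, 2], [3, 5]]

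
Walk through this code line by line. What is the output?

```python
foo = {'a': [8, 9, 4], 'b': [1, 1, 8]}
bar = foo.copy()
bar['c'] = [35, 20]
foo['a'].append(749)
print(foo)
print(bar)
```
{'a': [8, 9, 4, 749], 'b': [1, 1, 8]}
{'a': [8, 9, 4, 749], 'b': [1, 1, 8], 'c': [35, 20]}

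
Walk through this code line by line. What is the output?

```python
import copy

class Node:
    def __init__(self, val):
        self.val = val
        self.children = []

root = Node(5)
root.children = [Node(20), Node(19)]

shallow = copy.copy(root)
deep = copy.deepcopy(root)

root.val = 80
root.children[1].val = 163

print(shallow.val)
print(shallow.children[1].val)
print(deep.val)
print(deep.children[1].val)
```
5
163
5
19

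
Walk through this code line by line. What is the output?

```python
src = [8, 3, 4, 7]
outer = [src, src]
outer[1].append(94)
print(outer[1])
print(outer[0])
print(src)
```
[8, 3, 4, 7, 94]
[8, 3, 4, 7, 94]
[8, 3, 4, 7, 94]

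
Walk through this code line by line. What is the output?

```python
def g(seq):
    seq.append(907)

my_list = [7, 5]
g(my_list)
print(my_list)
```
[7, 5, 907]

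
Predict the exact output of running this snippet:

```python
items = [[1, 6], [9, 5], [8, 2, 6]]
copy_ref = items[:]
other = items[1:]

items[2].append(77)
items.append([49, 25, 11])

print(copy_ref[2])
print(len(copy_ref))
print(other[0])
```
[8, 2, 6, 77]
3
[9, 5]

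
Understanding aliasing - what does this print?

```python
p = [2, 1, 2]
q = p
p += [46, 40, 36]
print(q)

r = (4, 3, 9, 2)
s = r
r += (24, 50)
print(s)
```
[2, 1, 2, 46, 40, 36]
(4, 3, 9, 2)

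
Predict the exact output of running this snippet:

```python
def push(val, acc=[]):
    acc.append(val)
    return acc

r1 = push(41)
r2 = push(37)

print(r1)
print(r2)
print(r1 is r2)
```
[41, 37]
[41, 37]
True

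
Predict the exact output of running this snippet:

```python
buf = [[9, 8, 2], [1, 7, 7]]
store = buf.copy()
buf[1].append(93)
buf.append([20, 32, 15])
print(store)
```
[[9, 8, 2], [1, 7, 7, 93]]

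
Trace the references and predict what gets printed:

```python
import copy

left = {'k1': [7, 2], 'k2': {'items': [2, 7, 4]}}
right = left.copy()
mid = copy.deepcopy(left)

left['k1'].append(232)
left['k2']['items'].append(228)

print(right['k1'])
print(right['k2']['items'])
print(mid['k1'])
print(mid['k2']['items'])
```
[7, 2, 232]
[2, 7, 4, 228]
[7, 2]
[2, 7, 4]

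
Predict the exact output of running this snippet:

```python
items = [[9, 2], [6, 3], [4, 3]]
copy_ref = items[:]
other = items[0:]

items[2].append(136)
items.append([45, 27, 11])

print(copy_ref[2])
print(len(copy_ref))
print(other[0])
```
[4, 3, 136]
3
[9, 2]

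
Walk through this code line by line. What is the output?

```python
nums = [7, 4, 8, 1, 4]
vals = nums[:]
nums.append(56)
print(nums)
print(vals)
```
[7, 4, 8, 1, 4, 56]
[7, 4, 8, 1, 4]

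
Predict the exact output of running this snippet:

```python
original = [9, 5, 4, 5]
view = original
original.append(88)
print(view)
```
[9, 5, 4, 5, 88]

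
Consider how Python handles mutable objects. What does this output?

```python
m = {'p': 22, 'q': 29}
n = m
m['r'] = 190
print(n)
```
{'p': 22, 'q': 29, 'r': 190}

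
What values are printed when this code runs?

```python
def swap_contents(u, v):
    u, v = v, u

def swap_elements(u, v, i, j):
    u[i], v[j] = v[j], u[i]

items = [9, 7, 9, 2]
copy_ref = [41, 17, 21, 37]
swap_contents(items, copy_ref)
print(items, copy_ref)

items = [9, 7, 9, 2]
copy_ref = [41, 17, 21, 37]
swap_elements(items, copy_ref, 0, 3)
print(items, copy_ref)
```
[9, 7, 9, 2] [41, 17, 21, 37]
[37, 7, 9, 2] [41, 17, 21, 9]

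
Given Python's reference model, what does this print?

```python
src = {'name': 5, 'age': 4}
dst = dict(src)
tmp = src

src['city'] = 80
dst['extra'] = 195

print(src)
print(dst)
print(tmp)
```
{'name': 5, 'age': 4, 'city': 80}
{'name': 5, 'age': 4, 'extra': 195}
{'name': 5, 'age': 4, 'city': 80}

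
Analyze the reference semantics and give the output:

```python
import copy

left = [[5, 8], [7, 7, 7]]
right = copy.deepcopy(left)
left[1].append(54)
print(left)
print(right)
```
[[5, 8], [7, 7, 7, 54]]
[[5, 8], [7, 7, 7]]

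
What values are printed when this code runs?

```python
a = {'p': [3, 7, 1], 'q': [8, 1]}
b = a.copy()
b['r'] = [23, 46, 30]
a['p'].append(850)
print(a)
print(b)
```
{'p': [3, 7, 1, 850], 'q': [8, 1]}
{'p': [3, 7, 1, 850], 'q': [8, 1], 'r': [23, 46, 30]}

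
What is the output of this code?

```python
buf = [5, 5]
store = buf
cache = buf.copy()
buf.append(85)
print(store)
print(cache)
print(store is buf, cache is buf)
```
[5, 5, 85]
[5, 5]
True False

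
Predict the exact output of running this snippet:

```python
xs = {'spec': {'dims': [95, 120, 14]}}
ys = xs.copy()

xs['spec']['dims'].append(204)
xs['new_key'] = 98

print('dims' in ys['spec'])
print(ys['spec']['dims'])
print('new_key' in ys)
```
True
[95, 120, 14, 204]
False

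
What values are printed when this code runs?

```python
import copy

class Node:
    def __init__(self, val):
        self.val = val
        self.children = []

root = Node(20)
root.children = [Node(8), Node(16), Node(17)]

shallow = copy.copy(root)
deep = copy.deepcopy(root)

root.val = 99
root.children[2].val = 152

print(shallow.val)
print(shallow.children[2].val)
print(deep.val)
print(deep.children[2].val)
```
20
152
20
17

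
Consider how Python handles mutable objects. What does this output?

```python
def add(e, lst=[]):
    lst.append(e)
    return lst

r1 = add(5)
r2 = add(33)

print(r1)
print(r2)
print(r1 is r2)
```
[5, 33]
[5, 33]
True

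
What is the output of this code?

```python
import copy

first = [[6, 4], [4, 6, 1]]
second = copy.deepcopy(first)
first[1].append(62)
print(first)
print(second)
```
[[6, 4], [4, 6, 1, 62]]
[[6, 4], [4, 6, 1]]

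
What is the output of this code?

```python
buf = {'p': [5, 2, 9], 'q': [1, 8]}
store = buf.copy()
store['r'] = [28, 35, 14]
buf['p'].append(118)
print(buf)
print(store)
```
{'p': [5, 2, 9, 118], 'q': [1, 8]}
{'p': [5, 2, 9, 118], 'q': [1, 8], 'r': [28, 35, 14]}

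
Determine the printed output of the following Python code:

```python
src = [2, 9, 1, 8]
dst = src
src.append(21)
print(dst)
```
[2, 9, 1, 8, 21]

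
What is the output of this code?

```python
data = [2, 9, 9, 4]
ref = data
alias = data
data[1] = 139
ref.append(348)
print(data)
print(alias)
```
[2, 139, 9, 4, 348]
[2, 139, 9, 4, 348]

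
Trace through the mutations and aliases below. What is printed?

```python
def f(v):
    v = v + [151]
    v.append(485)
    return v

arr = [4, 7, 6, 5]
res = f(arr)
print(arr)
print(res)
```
[4, 7, 6, 5]
[4, 7, 6, 5, 151, 485]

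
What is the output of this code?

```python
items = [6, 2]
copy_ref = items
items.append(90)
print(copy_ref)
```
[6, 2, 90]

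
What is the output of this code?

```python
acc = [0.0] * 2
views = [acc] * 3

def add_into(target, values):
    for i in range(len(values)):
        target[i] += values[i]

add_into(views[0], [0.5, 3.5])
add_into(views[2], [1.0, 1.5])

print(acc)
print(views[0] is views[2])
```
[1.5, 5.0]
True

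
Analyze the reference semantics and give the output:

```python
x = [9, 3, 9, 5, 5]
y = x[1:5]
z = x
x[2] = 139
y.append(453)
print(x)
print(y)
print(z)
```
[9, 3, 139, 5, 5]
[3, 9, 5, 5, 453]
[9, 3, 139, 5, 5]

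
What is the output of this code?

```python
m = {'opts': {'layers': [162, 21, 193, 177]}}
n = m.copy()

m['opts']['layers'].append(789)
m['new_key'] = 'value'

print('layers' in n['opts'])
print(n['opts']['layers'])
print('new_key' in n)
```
True
[162, 21, 193, 177, 789]
False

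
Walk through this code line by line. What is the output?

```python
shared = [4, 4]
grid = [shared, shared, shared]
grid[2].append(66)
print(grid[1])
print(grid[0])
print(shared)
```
[4, 4, 66]
[4, 4, 66]
[4, 4, 66]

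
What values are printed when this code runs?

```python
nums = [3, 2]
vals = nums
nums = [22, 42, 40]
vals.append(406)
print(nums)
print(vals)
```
[22, 42, 40]
[3, 2, 406]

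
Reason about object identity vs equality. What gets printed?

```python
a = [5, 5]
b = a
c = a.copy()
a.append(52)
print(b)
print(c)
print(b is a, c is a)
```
[5, 5, 52]
[5, 5]
True False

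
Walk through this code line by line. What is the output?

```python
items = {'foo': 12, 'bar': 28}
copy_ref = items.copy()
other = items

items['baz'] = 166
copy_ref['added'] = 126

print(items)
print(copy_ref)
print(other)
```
{'foo': 12, 'bar': 28, 'baz': 166}
{'foo': 12, 'bar': 28, 'added': 126}
{'foo': 12, 'bar': 28, 'baz': 166}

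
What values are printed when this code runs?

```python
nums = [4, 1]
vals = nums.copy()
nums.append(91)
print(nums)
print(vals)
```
[4, 1, 91]
[4, 1]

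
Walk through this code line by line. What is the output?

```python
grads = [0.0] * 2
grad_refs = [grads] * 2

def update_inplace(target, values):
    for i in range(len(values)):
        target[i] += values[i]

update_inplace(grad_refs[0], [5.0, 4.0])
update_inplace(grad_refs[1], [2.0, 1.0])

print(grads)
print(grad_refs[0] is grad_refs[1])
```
[7.0, 5.0]
True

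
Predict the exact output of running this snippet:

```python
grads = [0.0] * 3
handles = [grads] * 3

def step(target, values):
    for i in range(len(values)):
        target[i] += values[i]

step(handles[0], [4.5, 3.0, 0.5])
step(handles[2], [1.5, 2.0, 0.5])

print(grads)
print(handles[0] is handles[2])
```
[6.0, 5.0, 1.0]
True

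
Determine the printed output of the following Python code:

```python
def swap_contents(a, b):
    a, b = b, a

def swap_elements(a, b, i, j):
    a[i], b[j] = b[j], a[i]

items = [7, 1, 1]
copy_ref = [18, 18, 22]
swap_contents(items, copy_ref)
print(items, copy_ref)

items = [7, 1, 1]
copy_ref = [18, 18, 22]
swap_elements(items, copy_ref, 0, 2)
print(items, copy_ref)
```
[7, 1, 1] [18, 18, 22]
[22, 1, 1] [18, 18, 7]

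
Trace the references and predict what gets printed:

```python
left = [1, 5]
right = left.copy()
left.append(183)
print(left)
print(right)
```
[1, 5, 183]
[1, 5]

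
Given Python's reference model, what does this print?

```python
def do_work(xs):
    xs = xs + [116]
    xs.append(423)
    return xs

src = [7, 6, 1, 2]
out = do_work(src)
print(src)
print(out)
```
[7, 6, 1, 2]
[7, 6, 1, 2, 116, 423]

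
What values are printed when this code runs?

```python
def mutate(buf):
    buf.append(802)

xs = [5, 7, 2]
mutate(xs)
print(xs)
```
[5, 7, 2, 802]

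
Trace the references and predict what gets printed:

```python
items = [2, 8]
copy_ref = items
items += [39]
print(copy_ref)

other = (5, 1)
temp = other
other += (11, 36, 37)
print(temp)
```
[2, 8, 39]
(5, 1)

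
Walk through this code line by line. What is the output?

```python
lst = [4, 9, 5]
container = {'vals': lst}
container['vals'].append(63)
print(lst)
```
[4, 9, 5, 63]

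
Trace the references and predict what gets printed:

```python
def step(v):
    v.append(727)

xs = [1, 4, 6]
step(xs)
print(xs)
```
[1, 4, 6, 727]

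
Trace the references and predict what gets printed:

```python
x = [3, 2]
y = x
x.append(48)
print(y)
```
[3, 2, 48]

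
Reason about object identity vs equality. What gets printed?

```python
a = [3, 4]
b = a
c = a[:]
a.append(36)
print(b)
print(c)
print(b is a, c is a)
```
[3, 4, 36]
[3, 4]
True False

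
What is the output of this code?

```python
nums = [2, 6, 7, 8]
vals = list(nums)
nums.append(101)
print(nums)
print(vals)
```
[2, 6, 7, 8, 101]
[2, 6, 7, 8]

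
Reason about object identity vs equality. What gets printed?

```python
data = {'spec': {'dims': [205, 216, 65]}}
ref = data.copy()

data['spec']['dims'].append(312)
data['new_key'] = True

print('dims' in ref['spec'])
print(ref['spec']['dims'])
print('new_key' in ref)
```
True
[205, 216, 65, 312]
False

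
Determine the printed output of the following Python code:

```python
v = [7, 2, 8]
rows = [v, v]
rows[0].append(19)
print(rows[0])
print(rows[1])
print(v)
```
[7, 2, 8, 19]
[7, 2, 8, 19]
[7, 2, 8, 19]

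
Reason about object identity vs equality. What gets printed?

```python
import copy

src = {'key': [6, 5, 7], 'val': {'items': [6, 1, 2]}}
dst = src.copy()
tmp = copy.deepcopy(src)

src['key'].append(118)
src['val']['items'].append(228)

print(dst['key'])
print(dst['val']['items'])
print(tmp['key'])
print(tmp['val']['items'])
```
[6, 5, 7, 118]
[6, 1, 2, 228]
[6, 5, 7]
[6, 1, 2]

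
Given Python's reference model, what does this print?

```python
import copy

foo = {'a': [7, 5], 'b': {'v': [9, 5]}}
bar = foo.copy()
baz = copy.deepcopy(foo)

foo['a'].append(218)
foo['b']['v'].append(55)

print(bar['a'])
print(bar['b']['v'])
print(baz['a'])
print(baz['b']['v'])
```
[7, 5, 218]
[9, 5, 55]
[7, 5]
[9, 5]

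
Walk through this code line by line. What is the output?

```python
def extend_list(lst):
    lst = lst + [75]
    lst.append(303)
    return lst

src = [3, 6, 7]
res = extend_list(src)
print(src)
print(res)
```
[3, 6, 7]
[3, 6, 7, 75, 303]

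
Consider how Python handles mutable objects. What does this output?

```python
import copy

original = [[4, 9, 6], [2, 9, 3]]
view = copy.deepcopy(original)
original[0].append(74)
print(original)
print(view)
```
[[4, 9, 6, 74], [2, 9, 3]]
[[4, 9, 6], [2, 9, 3]]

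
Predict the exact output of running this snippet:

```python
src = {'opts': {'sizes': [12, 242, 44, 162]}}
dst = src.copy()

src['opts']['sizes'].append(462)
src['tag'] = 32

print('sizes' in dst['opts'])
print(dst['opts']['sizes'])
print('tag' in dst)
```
True
[12, 242, 44, 162, 462]
False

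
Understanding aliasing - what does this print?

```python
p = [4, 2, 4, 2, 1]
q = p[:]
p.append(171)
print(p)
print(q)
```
[4, 2, 4, 2, 1, 171]
[4, 2, 4, 2, 1]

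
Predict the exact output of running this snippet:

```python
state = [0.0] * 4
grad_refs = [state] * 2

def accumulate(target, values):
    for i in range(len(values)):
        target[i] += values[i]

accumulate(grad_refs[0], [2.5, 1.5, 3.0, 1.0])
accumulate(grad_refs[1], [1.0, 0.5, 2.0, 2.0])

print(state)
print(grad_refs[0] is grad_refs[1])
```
[3.5, 2.0, 5.0, 3.0]
True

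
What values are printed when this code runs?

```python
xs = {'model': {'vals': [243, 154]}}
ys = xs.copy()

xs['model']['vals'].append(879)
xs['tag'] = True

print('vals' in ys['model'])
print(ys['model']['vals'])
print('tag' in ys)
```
True
[243, 154, 879]
False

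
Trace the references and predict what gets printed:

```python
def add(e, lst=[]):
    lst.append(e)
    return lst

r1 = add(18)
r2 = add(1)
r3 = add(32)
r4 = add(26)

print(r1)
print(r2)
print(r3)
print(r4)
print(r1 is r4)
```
[18, 1, 32, 26]
[18, 1, 32, 26]
[18, 1, 32, 26]
[18, 1, 32, 26]
True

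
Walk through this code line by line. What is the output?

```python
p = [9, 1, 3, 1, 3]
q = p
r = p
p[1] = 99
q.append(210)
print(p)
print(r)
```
[9, 99, 3, 1, 3, 210]
[9, 99, 3, 1, 3, 210]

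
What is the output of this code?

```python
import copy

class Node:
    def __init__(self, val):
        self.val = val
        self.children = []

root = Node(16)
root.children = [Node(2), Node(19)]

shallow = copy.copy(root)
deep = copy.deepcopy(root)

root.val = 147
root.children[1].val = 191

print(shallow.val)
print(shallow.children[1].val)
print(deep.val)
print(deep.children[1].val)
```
16
191
16
19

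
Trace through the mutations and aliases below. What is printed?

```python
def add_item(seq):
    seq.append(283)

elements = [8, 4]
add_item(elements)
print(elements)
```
[8, 4, 283]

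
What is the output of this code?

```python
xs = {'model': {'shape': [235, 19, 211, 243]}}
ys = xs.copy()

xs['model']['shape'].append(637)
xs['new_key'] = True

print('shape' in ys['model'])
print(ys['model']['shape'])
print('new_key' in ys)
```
True
[235, 19, 211, 243, 637]
False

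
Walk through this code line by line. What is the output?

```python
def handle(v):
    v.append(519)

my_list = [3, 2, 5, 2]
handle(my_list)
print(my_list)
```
[3, 2, 5, 2, 519]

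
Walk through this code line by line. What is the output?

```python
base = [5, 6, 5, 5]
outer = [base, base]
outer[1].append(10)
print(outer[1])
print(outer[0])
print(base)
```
[5, 6, 5, 5, 10]
[5, 6, 5, 5, 10]
[5, 6, 5, 5, 10]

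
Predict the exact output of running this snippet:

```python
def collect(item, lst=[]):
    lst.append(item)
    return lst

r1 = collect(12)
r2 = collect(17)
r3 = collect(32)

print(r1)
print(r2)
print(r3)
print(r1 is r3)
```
[12, 17, 32]
[12, 17, 32]
[12, 17, 32]
True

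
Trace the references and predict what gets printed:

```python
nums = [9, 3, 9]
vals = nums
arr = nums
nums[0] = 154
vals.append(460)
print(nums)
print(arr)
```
[154, 3, 9, 460]
[154, 3, 9, 460]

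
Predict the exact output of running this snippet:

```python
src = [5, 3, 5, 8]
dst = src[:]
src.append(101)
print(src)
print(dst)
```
[5, 3, 5, 8, 101]
[5, 3, 5, 8]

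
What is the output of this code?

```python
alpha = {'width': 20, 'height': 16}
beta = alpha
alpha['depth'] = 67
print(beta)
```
{'width': 20, 'height': 16, 'depth': 67}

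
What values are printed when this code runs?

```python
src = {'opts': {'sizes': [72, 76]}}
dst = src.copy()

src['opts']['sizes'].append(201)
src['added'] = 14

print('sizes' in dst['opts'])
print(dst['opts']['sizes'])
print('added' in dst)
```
True
[72, 76, 201]
False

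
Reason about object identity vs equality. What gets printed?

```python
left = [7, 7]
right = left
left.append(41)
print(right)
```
[7, 7, 41]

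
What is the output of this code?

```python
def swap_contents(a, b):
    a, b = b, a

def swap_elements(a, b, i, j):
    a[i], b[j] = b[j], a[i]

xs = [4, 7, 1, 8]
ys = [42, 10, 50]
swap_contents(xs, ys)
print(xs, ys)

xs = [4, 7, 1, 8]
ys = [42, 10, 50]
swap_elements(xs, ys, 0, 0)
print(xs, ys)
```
[4, 7, 1, 8] [42, 10, 50]
[42, 7, 1, 8] [4, 10, 50]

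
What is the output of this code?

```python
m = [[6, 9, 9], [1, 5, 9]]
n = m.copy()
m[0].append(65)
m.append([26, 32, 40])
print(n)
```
[[6, 9, 9, 65], [1, 5, 9]]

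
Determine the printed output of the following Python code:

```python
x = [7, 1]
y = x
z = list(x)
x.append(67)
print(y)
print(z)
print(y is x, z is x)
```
[7, 1, 67]
[7, 1]
True False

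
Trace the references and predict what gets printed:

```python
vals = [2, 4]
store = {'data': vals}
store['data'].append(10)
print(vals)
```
[2, 4, 10]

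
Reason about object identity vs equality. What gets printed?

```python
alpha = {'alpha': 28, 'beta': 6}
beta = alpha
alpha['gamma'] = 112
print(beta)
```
{'alpha': 28, 'beta': 6, 'gamma': 112}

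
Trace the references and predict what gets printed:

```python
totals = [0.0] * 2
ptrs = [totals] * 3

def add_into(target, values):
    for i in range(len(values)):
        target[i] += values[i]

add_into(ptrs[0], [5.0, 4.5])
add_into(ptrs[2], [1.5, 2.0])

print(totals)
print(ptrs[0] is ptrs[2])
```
[6.5, 6.5]
True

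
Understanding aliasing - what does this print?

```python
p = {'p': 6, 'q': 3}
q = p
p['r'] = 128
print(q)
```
{'p': 6, 'q': 3, 'r': 128}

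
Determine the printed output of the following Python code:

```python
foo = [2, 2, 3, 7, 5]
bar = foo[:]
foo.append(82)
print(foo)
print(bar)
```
[2, 2, 3, 7, 5, 82]
[2, 2, 3, 7, 5]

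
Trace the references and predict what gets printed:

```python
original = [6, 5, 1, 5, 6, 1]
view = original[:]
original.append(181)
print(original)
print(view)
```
[6, 5, 1, 5, 6, 1, 181]
[6, 5, 1, 5, 6, 1]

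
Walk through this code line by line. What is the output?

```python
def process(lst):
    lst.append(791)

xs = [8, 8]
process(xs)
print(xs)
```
[8, 8, 791]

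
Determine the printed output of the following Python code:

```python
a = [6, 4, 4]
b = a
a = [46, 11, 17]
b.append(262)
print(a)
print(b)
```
[46, 11, 17]
[6, 4, 4, 262]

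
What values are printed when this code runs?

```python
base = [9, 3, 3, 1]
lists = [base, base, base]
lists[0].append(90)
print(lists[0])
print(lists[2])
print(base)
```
[9, 3, 3, 1, 90]
[9, 3, 3, 1, 90]
[9, 3, 3, 1, 90]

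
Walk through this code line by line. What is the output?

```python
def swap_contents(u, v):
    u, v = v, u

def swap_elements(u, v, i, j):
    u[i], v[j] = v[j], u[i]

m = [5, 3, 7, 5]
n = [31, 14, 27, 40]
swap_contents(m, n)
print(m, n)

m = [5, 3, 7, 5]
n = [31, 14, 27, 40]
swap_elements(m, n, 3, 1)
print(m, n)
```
[5, 3, 7, 5] [31, 14, 27, 40]
[5, 3, 7, 14] [31, 5, 27, 40]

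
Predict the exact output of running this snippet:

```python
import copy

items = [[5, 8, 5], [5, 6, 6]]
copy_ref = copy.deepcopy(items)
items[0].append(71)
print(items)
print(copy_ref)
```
[[5, 8, 5, 71], [5, 6, 6]]
[[5, 8, 5], [5, 6, 6]]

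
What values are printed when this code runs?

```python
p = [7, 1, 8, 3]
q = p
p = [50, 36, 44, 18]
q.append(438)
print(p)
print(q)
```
[50, 36, 44, 18]
[7, 1, 8, 3, 438]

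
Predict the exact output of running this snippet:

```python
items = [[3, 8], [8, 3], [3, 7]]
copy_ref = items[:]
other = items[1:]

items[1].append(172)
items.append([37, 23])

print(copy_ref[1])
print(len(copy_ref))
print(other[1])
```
[8, 3, 172]
3
[3, 7]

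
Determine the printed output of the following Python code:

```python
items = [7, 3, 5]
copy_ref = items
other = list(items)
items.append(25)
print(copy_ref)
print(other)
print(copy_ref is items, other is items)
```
[7, 3, 5, 25]
[7, 3, 5]
True False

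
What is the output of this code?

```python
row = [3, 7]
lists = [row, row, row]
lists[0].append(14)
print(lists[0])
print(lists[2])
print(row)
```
[3, 7, 14]
[3, 7, 14]
[3, 7, 14]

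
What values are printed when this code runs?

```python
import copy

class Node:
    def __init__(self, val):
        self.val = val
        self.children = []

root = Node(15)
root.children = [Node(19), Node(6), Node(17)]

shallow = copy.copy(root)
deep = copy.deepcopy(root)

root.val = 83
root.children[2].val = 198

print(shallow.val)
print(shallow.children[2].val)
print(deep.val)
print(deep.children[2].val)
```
15
198
15
17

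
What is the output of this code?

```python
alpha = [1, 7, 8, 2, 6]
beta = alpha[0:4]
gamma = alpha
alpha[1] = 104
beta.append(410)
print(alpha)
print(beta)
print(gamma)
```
[1, 104, 8, 2, 6]
[1, 7, 8, 2, 410]
[1, 104, 8, 2, 6]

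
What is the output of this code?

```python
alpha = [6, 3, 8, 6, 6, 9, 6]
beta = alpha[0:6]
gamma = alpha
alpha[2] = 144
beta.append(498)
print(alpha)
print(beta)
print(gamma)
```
[6, 3, 144, 6, 6, 9, 6]
[6, 3, 8, 6, 6, 9, 498]
[6, 3, 144, 6, 6, 9, 6]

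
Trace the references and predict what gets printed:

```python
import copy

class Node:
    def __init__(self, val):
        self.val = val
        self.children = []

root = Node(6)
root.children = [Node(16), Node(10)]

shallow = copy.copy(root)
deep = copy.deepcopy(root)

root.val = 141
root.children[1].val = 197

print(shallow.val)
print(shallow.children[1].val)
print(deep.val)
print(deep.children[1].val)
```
6
197
6
10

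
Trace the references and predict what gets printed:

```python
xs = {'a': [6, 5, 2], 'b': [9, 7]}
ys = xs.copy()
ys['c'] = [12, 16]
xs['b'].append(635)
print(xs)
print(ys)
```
{'a': [6, 5, 2], 'b': [9, 7, 635]}
{'a': [6, 5, 2], 'b': [9, 7, 635], 'c': [12, 16]}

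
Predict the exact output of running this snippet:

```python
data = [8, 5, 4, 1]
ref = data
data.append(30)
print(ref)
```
[8, 5, 4, 1, 30]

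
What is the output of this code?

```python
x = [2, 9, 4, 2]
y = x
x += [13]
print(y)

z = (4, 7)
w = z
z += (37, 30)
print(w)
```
[2, 9, 4, 2, 13]
(4, 7)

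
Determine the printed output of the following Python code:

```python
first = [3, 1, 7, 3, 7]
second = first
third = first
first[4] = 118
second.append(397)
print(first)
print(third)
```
[3, 1, 7, 3, 118, 397]
[3, 1, 7, 3, 118, 397]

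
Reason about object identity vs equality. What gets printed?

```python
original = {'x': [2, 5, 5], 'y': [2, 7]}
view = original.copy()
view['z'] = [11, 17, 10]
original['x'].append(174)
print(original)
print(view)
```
{'x': [2, 5, 5, 174], 'y': [2, 7]}
{'x': [2, 5, 5, 174], 'y': [2, 7], 'z': [11, 17, 10]}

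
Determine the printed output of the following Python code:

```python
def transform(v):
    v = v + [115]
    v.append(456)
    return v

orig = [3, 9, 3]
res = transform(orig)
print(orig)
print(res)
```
[3, 9, 3]
[3, 9, 3, 115, 456]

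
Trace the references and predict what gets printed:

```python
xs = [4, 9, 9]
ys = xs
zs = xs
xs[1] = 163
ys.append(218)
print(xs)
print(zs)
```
[4, 163, 9, 218]
[4, 163, 9, 218]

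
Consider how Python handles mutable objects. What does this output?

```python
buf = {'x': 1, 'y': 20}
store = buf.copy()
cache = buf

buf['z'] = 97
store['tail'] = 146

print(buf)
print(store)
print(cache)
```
{'x': 1, 'y': 20, 'z': 97}
{'x': 1, 'y': 20, 'tail': 146}
{'x': 1, 'y': 20, 'z': 97}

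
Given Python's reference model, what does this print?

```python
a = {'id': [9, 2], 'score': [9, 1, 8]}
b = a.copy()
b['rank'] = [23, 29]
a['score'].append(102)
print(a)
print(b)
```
{'id': [9, 2], 'score': [9, 1, 8, 102]}
{'id': [9, 2], 'score': [9, 1, 8, 102], 'rank': [23, 29]}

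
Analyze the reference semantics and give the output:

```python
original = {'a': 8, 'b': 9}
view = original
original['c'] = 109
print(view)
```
{'a': 8, 'b': 9, 'c': 109}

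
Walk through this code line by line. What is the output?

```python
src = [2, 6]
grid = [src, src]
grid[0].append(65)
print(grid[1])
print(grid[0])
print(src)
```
[2, 6, 65]
[2, 6, 65]
[2, 6, 65]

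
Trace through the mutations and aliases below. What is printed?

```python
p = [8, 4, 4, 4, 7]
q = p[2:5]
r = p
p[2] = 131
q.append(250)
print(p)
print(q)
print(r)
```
[8, 4, 131, 4, 7]
[4, 4, 7, 250]
[8, 4, 131, 4, 7]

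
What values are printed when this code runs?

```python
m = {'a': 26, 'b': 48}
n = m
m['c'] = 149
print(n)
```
{'a': 26, 'b': 48, 'c': 149}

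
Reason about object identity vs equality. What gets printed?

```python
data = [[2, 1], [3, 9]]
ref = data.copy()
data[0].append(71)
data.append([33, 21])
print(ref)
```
[[2, 1, 71], [3, 9]]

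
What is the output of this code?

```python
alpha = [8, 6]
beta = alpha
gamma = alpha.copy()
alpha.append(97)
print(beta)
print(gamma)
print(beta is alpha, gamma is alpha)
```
[8, 6, 97]
[8, 6]
True False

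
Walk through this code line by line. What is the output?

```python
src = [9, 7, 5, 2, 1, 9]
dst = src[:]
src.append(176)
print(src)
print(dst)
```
[9, 7, 5, 2, 1, 9, 176]
[9, 7, 5, 2, 1, 9]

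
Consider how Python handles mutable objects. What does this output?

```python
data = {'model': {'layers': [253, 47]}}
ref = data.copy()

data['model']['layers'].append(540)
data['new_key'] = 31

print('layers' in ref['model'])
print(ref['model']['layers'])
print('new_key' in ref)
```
True
[253, 47, 540]
False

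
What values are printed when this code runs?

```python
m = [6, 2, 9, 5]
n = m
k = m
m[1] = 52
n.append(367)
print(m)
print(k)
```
[6, 52, 9, 5, 367]
[6, 52, 9, 5, 367]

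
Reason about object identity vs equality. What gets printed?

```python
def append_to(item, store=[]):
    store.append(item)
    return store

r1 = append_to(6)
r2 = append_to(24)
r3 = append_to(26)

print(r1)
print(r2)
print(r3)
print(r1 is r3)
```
[6, 24, 26]
[6, 24, 26]
[6, 24, 26]
True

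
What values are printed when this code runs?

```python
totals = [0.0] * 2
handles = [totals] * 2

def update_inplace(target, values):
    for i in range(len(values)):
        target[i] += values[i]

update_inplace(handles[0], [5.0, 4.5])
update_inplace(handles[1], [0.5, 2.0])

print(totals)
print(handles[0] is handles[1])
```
[5.5, 6.5]
True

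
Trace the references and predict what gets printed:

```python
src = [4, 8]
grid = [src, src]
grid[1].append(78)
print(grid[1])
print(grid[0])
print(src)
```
[4, 8, 78]
[4, 8, 78]
[4, 8, 78]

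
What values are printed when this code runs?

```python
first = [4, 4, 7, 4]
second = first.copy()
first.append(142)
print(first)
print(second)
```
[4, 4, 7, 4, 142]
[4, 4, 7, 4]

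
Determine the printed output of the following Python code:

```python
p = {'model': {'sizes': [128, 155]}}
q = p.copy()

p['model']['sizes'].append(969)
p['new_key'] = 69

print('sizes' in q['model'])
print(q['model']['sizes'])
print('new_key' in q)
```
True
[128, 155, 969]
False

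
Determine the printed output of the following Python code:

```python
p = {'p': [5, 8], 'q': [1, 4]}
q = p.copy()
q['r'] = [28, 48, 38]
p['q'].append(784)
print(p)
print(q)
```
{'p': [5, 8], 'q': [1, 4, 784]}
{'p': [5, 8], 'q': [1, 4, 784], 'r': [28, 48, 38]}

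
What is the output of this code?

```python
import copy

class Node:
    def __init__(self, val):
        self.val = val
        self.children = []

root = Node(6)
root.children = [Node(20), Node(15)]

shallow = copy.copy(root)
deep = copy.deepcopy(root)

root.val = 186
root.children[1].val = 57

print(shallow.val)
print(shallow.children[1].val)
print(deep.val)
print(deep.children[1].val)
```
6
57
6
15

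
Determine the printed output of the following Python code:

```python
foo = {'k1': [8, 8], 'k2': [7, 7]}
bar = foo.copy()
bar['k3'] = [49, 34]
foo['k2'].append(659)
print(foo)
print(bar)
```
{'k1': [8, 8], 'k2': [7, 7, 659]}
{'k1': [8, 8], 'k2': [7, 7, 659], 'k3': [49, 34]}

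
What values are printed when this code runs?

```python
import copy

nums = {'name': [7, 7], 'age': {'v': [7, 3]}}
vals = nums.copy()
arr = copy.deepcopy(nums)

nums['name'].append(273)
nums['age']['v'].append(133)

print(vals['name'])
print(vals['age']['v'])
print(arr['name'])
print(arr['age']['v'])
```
[7, 7, 273]
[7, 3, 133]
[7, 7]
[7, 3]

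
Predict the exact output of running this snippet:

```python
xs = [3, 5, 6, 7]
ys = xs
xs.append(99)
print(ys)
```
[3, 5, 6, 7, 99]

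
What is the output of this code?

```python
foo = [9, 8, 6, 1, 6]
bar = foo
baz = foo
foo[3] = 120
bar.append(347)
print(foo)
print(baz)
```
[9, 8, 6, 120, 6, 347]
[9, 8, 6, 120, 6, 347]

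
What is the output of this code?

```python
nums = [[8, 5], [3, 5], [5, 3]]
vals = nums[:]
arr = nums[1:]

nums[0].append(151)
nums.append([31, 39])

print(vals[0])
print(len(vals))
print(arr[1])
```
[8, 5, 151]
3
[5, 3]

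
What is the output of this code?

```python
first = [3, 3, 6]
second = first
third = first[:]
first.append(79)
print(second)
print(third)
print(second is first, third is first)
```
[3, 3, 6, 79]
[3, 3, 6]
True False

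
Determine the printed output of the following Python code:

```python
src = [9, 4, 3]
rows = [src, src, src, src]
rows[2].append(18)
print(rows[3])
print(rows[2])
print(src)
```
[9, 4, 3, 18]
[9, 4, 3, 18]
[9, 4, 3, 18]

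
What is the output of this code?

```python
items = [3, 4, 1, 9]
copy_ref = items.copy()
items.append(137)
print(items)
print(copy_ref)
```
[3, 4, 1, 9, 137]
[3, 4, 1, 9]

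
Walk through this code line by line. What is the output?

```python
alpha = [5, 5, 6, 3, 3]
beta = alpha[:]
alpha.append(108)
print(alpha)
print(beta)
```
[5, 5, 6, 3, 3, 108]
[5, 5, 6, 3, 3]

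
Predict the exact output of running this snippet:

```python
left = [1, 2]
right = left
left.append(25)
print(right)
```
[1, 2, 25]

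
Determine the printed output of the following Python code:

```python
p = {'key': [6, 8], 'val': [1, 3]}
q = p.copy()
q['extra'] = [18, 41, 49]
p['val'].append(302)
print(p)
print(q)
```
{'key': [6, 8], 'val': [1, 3, 302]}
{'key': [6, 8], 'val': [1, 3, 302], 'extra': [18, 41, 49]}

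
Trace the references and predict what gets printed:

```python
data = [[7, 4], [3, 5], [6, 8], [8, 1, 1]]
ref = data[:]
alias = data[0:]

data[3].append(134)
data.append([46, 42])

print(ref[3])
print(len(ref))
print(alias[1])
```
[8, 1, 1, 134]
4
[3, 5]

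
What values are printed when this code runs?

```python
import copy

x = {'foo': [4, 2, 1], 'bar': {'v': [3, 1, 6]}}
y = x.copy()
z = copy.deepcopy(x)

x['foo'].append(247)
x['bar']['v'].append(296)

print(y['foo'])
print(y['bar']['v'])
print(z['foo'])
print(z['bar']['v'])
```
[4, 2, 1, 247]
[3, 1, 6, 296]
[4, 2, 1]
[3, 1, 6]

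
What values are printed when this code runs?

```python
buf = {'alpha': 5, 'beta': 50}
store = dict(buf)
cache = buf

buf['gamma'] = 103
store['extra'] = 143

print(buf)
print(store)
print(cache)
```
{'alpha': 5, 'beta': 50, 'gamma': 103}
{'alpha': 5, 'beta': 50, 'extra': 143}
{'alpha': 5, 'beta': 50, 'gamma': 103}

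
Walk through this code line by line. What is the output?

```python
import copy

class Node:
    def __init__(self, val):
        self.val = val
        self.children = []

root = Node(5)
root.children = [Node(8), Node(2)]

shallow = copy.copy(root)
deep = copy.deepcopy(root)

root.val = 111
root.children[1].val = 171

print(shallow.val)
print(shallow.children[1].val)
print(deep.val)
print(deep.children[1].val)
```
5
171
5
2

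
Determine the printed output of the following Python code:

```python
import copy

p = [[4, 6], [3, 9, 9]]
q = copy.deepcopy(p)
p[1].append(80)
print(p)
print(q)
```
[[4, 6], [3, 9, 9, 80]]
[[4, 6], [3, 9, 9]]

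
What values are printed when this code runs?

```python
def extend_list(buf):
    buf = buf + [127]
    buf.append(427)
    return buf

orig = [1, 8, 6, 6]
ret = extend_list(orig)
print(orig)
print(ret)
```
[1, 8, 6, 6]
[1, 8, 6, 6, 127, 427]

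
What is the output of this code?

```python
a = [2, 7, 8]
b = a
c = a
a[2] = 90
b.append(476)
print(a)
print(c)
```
[2, 7, 90, 476]
[2, 7, 90, 476]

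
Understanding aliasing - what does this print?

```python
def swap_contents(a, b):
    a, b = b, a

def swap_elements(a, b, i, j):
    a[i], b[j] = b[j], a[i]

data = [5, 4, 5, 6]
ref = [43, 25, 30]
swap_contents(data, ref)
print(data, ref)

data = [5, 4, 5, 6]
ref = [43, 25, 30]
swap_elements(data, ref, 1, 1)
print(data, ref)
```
[5, 4, 5, 6] [43, 25, 30]
[5, 25, 5, 6] [43, 4, 30]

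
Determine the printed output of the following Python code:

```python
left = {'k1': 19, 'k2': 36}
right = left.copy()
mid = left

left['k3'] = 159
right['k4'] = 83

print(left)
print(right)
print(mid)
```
{'k1': 19, 'k2': 36, 'k3': 159}
{'k1': 19, 'k2': 36, 'k4': 83}
{'k1': 19, 'k2': 36, 'k3': 159}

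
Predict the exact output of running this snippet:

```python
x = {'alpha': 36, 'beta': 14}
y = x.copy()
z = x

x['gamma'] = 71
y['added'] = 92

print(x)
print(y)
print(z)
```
{'alpha': 36, 'beta': 14, 'gamma': 71}
{'alpha': 36, 'beta': 14, 'added': 92}
{'alpha': 36, 'beta': 14, 'gamma': 71}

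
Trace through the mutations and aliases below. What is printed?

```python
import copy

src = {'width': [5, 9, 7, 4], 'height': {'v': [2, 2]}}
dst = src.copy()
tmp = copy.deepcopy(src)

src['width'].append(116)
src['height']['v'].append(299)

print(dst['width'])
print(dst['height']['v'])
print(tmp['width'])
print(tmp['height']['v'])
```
[5, 9, 7, 4, 116]
[2, 2, 299]
[5, 9, 7, 4]
[2, 2]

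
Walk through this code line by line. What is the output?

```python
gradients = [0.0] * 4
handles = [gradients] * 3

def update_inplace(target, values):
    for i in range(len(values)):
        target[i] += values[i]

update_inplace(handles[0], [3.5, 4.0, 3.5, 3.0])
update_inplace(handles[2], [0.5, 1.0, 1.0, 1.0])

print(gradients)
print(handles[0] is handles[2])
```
[4.0, 5.0, 4.5, 4.0]
True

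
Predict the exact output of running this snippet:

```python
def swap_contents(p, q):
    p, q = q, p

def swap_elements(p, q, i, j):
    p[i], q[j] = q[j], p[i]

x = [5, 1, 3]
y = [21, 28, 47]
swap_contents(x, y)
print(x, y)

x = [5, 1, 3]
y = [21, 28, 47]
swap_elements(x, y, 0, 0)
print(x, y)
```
[5, 1, 3] [21, 28, 47]
[21, 1, 3] [5, 28, 47]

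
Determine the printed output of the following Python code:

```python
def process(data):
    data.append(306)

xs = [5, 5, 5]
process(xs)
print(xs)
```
[5, 5, 5, 306]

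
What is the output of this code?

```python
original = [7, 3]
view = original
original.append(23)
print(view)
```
[7, 3, 23]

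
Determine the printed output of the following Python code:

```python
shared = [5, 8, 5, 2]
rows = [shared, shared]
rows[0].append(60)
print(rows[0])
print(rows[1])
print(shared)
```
[5, 8, 5, 2, 60]
[5, 8, 5, 2, 60]
[5, 8, 5, 2, 60]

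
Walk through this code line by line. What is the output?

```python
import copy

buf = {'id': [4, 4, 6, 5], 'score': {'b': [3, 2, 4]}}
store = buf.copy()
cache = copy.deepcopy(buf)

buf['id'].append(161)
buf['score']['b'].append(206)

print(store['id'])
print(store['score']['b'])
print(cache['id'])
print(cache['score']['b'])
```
[4, 4, 6, 5, 161]
[3, 2, 4, 206]
[4, 4, 6, 5]
[3, 2, 4]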